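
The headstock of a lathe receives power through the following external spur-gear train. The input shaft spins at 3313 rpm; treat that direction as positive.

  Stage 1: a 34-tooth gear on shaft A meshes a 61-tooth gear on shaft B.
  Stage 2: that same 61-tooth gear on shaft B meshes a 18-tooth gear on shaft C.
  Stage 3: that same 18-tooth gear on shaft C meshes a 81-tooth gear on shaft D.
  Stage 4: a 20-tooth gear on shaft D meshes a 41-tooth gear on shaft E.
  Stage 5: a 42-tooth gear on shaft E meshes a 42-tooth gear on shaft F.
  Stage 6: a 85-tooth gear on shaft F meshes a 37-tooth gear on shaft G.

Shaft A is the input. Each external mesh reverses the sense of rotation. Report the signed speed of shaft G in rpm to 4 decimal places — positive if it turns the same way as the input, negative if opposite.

Stage 1 [34T→61T]: ω = 3313.0000×34/61 = 1846.5902 rpm, dir flips to −; running = −1846.5902
Stage 2 [61T→18T]: ω = 1846.5902×61/18 = 6257.8889 rpm, dir flips to +; running = +6257.8889
Stage 3 [18T→81T]: ω = 6257.8889×18/81 = 1390.6420 rpm, dir flips to −; running = −1390.6420
Stage 4 [20T→41T]: ω = 1390.6420×20/41 = 678.3619 rpm, dir flips to +; running = +678.3619
Stage 5 [42T→42T]: ω = 678.3619×42/42 = 678.3619 rpm, dir flips to −; running = −678.3619
Stage 6 [85T→37T]: ω = 678.3619×85/37 = 1558.3990 rpm, dir flips to +; running = +1558.3990

+1558.3990 rpm (same as input, |ω| = 1558.3990 rpm)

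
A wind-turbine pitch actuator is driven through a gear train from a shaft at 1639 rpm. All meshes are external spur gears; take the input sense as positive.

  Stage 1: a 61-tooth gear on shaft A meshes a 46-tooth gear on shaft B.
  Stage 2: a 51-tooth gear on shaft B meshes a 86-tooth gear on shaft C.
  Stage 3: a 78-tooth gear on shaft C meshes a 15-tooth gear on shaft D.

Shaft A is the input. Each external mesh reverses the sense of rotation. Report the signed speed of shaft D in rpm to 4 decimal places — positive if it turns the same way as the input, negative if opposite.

-6702.3334 rpm (opposite to input, |ω| = 6702.3334 rpm)

Stage 1 [61T→46T]: ω = 1639.0000×61/46 = 2173.4565 rpm, dir flips to −; running = −2173.4565
Stage 2 [51T→86T]: ω = 2173.4565×51/86 = 1288.9103 rpm, dir flips to +; running = +1288.9103
Stage 3 [78T→15T]: ω = 1288.9103×78/15 = 6702.3334 rpm, dir flips to −; running = −6702.3334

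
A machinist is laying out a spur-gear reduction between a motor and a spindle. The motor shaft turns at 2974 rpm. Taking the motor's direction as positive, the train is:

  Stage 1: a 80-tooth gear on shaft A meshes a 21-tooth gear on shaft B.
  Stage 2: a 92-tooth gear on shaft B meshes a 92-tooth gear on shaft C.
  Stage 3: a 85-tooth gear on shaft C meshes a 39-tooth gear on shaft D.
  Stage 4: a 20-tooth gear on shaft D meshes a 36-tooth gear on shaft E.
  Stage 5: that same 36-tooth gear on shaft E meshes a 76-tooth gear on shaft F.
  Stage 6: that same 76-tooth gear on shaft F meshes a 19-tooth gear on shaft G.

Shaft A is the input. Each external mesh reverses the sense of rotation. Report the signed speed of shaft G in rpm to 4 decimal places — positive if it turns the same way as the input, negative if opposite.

+25992.1599 rpm (same as input, |ω| = 25992.1599 rpm)

Stage 1 [80T→21T]: ω = 2974.0000×80/21 = 11329.5238 rpm, dir flips to −; running = −11329.5238
Stage 2 [92T→92T]: ω = 11329.5238×92/92 = 11329.5238 rpm, dir flips to +; running = +11329.5238
Stage 3 [85T→39T]: ω = 11329.5238×85/39 = 24692.5519 rpm, dir flips to −; running = −24692.5519
Stage 4 [20T→36T]: ω = 24692.5519×20/36 = 13718.0844 rpm, dir flips to +; running = +13718.0844
Stage 5 [36T→76T]: ω = 13718.0844×36/76 = 6498.0400 rpm, dir flips to −; running = −6498.0400
Stage 6 [76T→19T]: ω = 6498.0400×76/19 = 25992.1599 rpm, dir flips to +; running = +25992.1599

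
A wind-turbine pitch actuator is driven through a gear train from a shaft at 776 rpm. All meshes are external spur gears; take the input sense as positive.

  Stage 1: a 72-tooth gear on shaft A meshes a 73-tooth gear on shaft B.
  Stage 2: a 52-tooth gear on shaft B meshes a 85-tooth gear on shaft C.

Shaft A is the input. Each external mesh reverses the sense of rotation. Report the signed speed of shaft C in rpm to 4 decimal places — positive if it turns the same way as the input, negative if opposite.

+468.2263 rpm (same as input, |ω| = 468.2263 rpm)

Stage 1 [72T→73T]: ω = 776.0000×72/73 = 765.3699 rpm, dir flips to −; running = −765.3699
Stage 2 [52T→85T]: ω = 765.3699×52/85 = 468.2263 rpm, dir flips to +; running = +468.2263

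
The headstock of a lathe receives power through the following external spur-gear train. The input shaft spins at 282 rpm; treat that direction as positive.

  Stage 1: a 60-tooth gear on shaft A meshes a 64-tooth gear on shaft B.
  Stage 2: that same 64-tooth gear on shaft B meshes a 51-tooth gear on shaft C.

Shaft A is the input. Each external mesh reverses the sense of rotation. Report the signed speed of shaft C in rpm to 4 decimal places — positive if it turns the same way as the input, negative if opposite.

+331.7647 rpm (same as input, |ω| = 331.7647 rpm)

Stage 1 [60T→64T]: ω = 282.0000×60/64 = 264.3750 rpm, dir flips to −; running = −264.3750
Stage 2 [64T→51T]: ω = 264.3750×64/51 = 331.7647 rpm, dir flips to +; running = +331.7647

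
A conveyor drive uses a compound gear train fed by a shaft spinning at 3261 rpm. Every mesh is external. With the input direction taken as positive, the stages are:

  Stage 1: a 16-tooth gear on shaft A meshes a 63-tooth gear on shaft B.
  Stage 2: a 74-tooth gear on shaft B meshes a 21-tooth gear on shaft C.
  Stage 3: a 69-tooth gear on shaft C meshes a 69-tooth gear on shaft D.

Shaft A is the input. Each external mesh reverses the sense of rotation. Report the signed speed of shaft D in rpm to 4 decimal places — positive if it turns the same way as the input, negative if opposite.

Stage 1 [16T→63T]: ω = 3261.0000×16/63 = 828.1905 rpm, dir flips to −; running = −828.1905
Stage 2 [74T→21T]: ω = 828.1905×74/21 = 2918.3855 rpm, dir flips to +; running = +2918.3855
Stage 3 [69T→69T]: ω = 2918.3855×69/69 = 2918.3855 rpm, dir flips to −; running = −2918.3855

-2918.3855 rpm (opposite to input, |ω| = 2918.3855 rpm)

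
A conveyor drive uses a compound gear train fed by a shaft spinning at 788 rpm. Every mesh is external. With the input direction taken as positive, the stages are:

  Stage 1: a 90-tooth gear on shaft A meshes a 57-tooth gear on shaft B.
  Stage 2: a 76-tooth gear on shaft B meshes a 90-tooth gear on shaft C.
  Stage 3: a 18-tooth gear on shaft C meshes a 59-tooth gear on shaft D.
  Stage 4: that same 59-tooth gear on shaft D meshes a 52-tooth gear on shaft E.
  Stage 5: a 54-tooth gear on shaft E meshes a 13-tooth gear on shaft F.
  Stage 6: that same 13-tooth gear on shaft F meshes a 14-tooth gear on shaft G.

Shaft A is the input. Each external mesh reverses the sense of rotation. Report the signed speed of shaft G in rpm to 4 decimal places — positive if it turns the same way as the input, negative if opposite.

+1402.8132 rpm (same as input, |ω| = 1402.8132 rpm)

Stage 1 [90T→57T]: ω = 788.0000×90/57 = 1244.2105 rpm, dir flips to −; running = −1244.2105
Stage 2 [76T→90T]: ω = 1244.2105×76/90 = 1050.6667 rpm, dir flips to +; running = +1050.6667
Stage 3 [18T→59T]: ω = 1050.6667×18/59 = 320.5424 rpm, dir flips to −; running = −320.5424
Stage 4 [59T→52T]: ω = 320.5424×59/52 = 363.6923 rpm, dir flips to +; running = +363.6923
Stage 5 [54T→13T]: ω = 363.6923×54/13 = 1510.7219 rpm, dir flips to −; running = −1510.7219
Stage 6 [13T→14T]: ω = 1510.7219×13/14 = 1402.8132 rpm, dir flips to +; running = +1402.8132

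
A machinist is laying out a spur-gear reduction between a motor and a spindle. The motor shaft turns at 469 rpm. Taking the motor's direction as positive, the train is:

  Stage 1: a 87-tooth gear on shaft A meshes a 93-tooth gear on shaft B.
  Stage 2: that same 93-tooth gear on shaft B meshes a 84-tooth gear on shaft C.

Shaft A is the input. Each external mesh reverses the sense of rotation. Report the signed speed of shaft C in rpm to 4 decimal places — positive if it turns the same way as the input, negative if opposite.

Stage 1 [87T→93T]: ω = 469.0000×87/93 = 438.7419 rpm, dir flips to −; running = −438.7419
Stage 2 [93T→84T]: ω = 438.7419×93/84 = 485.7500 rpm, dir flips to +; running = +485.7500

+485.7500 rpm (same as input, |ω| = 485.7500 rpm)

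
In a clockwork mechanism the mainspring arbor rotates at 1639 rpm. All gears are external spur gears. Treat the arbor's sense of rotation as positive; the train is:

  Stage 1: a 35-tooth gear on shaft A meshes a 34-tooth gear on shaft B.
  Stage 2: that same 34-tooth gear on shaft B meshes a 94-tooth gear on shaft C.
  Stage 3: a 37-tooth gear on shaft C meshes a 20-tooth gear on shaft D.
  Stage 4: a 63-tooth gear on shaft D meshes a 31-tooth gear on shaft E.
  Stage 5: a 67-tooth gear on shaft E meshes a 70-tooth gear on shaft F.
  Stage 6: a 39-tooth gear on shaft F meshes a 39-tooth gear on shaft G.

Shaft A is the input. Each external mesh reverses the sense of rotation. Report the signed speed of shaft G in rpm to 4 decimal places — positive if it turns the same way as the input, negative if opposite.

Stage 1 [35T→34T]: ω = 1639.0000×35/34 = 1687.2059 rpm, dir flips to −; running = −1687.2059
Stage 2 [34T→94T]: ω = 1687.2059×34/94 = 610.2660 rpm, dir flips to +; running = +610.2660
Stage 3 [37T→20T]: ω = 610.2660×37/20 = 1128.9920 rpm, dir flips to −; running = −1128.9920
Stage 4 [63T→31T]: ω = 1128.9920×63/31 = 2294.4031 rpm, dir flips to +; running = +2294.4031
Stage 5 [67T→70T]: ω = 2294.4031×67/70 = 2196.0716 rpm, dir flips to −; running = −2196.0716
Stage 6 [39T→39T]: ω = 2196.0716×39/39 = 2196.0716 rpm, dir flips to +; running = +2196.0716

+2196.0716 rpm (same as input, |ω| = 2196.0716 rpm)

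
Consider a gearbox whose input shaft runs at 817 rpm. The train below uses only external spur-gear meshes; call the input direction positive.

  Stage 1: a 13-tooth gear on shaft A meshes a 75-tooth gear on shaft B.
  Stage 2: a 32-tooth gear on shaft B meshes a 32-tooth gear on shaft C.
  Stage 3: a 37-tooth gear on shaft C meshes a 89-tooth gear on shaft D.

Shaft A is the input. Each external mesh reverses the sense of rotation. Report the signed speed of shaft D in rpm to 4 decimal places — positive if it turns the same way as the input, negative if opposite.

-58.8730 rpm (opposite to input, |ω| = 58.8730 rpm)

Stage 1 [13T→75T]: ω = 817.0000×13/75 = 141.6133 rpm, dir flips to −; running = −141.6133
Stage 2 [32T→32T]: ω = 141.6133×32/32 = 141.6133 rpm, dir flips to +; running = +141.6133
Stage 3 [37T→89T]: ω = 141.6133×37/89 = 58.8730 rpm, dir flips to −; running = −58.8730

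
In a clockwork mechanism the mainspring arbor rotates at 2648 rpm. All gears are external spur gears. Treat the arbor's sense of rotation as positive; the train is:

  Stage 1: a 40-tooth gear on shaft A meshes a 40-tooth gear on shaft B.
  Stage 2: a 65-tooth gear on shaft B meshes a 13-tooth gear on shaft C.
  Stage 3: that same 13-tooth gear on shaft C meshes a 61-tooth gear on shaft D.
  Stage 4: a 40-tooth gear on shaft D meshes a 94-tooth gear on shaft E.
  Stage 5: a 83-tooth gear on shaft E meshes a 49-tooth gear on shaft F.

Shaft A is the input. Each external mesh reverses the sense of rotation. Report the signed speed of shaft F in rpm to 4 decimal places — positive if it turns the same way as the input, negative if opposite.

-2033.8347 rpm (opposite to input, |ω| = 2033.8347 rpm)

Stage 1 [40T→40T]: ω = 2648.0000×40/40 = 2648.0000 rpm, dir flips to −; running = −2648.0000
Stage 2 [65T→13T]: ω = 2648.0000×65/13 = 13240.0000 rpm, dir flips to +; running = +13240.0000
Stage 3 [13T→61T]: ω = 13240.0000×13/61 = 2821.6393 rpm, dir flips to −; running = −2821.6393
Stage 4 [40T→94T]: ω = 2821.6393×40/94 = 1200.6976 rpm, dir flips to +; running = +1200.6976
Stage 5 [83T→49T]: ω = 1200.6976×83/49 = 2033.8347 rpm, dir flips to −; running = −2033.8347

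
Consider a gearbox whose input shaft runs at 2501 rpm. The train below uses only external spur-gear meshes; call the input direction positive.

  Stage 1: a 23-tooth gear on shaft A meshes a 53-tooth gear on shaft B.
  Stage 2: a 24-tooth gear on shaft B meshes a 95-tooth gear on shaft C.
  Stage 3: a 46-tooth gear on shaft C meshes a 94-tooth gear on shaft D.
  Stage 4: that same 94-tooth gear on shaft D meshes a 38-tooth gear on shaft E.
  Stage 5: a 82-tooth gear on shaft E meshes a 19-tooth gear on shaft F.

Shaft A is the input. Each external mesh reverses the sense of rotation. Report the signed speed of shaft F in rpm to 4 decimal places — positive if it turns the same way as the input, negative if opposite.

Stage 1 [23T→53T]: ω = 2501.0000×23/53 = 1085.3396 rpm, dir flips to −; running = −1085.3396
Stage 2 [24T→95T]: ω = 1085.3396×24/95 = 274.1911 rpm, dir flips to +; running = +274.1911
Stage 3 [46T→94T]: ω = 274.1911×46/94 = 134.1786 rpm, dir flips to −; running = −134.1786
Stage 4 [94T→38T]: ω = 134.1786×94/38 = 331.9155 rpm, dir flips to +; running = +331.9155
Stage 5 [82T→19T]: ω = 331.9155×82/19 = 1432.4774 rpm, dir flips to −; running = −1432.4774

-1432.4774 rpm (opposite to input, |ω| = 1432.4774 rpm)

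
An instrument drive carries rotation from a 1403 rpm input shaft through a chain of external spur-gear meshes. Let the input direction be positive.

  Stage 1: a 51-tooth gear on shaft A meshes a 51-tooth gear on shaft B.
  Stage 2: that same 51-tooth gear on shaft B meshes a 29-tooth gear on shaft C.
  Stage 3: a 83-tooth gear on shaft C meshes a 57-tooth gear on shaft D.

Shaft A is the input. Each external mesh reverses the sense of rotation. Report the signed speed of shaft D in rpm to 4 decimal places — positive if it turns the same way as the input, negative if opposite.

Stage 1 [51T→51T]: ω = 1403.0000×51/51 = 1403.0000 rpm, dir flips to −; running = −1403.0000
Stage 2 [51T→29T]: ω = 1403.0000×51/29 = 2467.3448 rpm, dir flips to +; running = +2467.3448
Stage 3 [83T→57T]: ω = 2467.3448×83/57 = 3592.8004 rpm, dir flips to −; running = −3592.8004

-3592.8004 rpm (opposite to input, |ω| = 3592.8004 rpm)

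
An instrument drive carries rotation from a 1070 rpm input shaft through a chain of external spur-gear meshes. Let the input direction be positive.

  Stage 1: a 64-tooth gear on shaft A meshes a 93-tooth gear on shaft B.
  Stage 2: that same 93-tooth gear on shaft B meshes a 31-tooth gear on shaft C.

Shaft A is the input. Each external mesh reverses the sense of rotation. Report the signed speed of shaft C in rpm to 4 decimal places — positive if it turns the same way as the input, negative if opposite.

+2209.0323 rpm (same as input, |ω| = 2209.0323 rpm)

Stage 1 [64T→93T]: ω = 1070.0000×64/93 = 736.3441 rpm, dir flips to −; running = −736.3441
Stage 2 [93T→31T]: ω = 736.3441×93/31 = 2209.0323 rpm, dir flips to +; running = +2209.0323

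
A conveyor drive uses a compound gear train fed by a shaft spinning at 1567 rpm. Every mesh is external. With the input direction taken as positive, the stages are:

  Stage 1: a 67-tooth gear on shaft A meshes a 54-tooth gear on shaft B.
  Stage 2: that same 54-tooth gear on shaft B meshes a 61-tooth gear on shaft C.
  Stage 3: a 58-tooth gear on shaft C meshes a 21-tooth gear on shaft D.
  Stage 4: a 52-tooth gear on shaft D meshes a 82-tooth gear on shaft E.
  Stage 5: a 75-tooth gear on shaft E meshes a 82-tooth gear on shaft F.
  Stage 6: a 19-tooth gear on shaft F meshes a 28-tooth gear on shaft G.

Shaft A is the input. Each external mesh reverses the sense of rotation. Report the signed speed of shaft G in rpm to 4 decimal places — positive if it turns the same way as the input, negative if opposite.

Stage 1 [67T→54T]: ω = 1567.0000×67/54 = 1944.2407 rpm, dir flips to −; running = −1944.2407
Stage 2 [54T→61T]: ω = 1944.2407×54/61 = 1721.1311 rpm, dir flips to +; running = +1721.1311
Stage 3 [58T→21T]: ω = 1721.1311×58/21 = 4753.6003 rpm, dir flips to −; running = −4753.6003
Stage 4 [52T→82T]: ω = 4753.6003×52/82 = 3014.4782 rpm, dir flips to +; running = +3014.4782
Stage 5 [75T→82T]: ω = 3014.4782×75/82 = 2757.1447 rpm, dir flips to −; running = −2757.1447
Stage 6 [19T→28T]: ω = 2757.1447×19/28 = 1870.9196 rpm, dir flips to +; running = +1870.9196

+1870.9196 rpm (same as input, |ω| = 1870.9196 rpm)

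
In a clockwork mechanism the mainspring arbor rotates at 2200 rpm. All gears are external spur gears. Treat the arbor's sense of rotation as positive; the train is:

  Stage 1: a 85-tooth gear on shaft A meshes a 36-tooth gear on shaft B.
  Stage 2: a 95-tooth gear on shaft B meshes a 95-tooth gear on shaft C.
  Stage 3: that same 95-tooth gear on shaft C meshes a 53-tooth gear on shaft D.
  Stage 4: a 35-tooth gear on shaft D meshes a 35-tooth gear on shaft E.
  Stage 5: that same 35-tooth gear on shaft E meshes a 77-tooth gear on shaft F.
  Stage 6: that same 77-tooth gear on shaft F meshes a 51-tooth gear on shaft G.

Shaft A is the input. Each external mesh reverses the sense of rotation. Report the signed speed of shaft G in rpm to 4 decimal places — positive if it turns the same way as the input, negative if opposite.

+6389.7624 rpm (same as input, |ω| = 6389.7624 rpm)

Stage 1 [85T→36T]: ω = 2200.0000×85/36 = 5194.4444 rpm, dir flips to −; running = −5194.4444
Stage 2 [95T→95T]: ω = 5194.4444×95/95 = 5194.4444 rpm, dir flips to +; running = +5194.4444
Stage 3 [95T→53T]: ω = 5194.4444×95/53 = 9310.7966 rpm, dir flips to −; running = −9310.7966
Stage 4 [35T→35T]: ω = 9310.7966×35/35 = 9310.7966 rpm, dir flips to +; running = +9310.7966
Stage 5 [35T→77T]: ω = 9310.7966×35/77 = 4232.1803 rpm, dir flips to −; running = −4232.1803
Stage 6 [77T→51T]: ω = 4232.1803×77/51 = 6389.7624 rpm, dir flips to +; running = +6389.7624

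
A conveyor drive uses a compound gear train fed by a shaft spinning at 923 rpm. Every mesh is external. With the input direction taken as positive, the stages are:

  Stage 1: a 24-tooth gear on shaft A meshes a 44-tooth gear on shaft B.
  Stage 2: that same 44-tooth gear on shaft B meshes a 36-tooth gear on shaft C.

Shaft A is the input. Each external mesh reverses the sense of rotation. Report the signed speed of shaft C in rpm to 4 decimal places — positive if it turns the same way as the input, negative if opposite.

+615.3333 rpm (same as input, |ω| = 615.3333 rpm)

Stage 1 [24T→44T]: ω = 923.0000×24/44 = 503.4545 rpm, dir flips to −; running = −503.4545
Stage 2 [44T→36T]: ω = 503.4545×44/36 = 615.3333 rpm, dir flips to +; running = +615.3333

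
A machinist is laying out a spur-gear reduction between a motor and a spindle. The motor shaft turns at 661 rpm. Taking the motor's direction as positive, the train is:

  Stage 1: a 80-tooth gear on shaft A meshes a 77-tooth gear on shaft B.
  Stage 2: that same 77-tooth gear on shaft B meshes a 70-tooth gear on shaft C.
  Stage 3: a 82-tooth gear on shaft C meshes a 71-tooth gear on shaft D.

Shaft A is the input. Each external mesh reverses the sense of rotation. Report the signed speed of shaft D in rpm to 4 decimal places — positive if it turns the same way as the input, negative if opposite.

Stage 1 [80T→77T]: ω = 661.0000×80/77 = 686.7532 rpm, dir flips to −; running = −686.7532
Stage 2 [77T→70T]: ω = 686.7532×77/70 = 755.4286 rpm, dir flips to +; running = +755.4286
Stage 3 [82T→71T]: ω = 755.4286×82/71 = 872.4668 rpm, dir flips to −; running = −872.4668

-872.4668 rpm (opposite to input, |ω| = 872.4668 rpm)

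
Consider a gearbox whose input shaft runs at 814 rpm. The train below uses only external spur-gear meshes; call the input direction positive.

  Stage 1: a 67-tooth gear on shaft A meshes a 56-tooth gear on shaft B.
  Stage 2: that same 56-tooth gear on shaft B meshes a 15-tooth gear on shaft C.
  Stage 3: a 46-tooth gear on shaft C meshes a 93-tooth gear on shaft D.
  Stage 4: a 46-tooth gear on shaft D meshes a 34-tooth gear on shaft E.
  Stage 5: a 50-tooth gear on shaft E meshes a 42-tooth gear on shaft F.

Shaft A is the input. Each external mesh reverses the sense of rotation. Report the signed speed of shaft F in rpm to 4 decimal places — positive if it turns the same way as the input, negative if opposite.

Stage 1 [67T→56T]: ω = 814.0000×67/56 = 973.8929 rpm, dir flips to −; running = −973.8929
Stage 2 [56T→15T]: ω = 973.8929×56/15 = 3635.8667 rpm, dir flips to +; running = +3635.8667
Stage 3 [46T→93T]: ω = 3635.8667×46/93 = 1798.3857 rpm, dir flips to −; running = −1798.3857
Stage 4 [46T→34T]: ω = 1798.3857×46/34 = 2433.1100 rpm, dir flips to +; running = +2433.1100
Stage 5 [50T→42T]: ω = 2433.1100×50/42 = 2896.5595 rpm, dir flips to −; running = −2896.5595

-2896.5595 rpm (opposite to input, |ω| = 2896.5595 rpm)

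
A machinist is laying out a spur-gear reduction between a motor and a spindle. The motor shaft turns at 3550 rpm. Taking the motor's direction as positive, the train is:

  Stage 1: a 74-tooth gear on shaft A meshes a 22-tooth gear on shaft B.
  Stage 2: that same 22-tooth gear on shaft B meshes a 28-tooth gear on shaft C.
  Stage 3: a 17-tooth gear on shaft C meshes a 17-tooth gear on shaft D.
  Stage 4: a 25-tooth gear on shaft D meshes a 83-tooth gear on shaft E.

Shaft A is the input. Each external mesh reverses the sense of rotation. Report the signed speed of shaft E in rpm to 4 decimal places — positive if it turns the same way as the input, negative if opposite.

Stage 1 [74T→22T]: ω = 3550.0000×74/22 = 11940.9091 rpm, dir flips to −; running = −11940.9091
Stage 2 [22T→28T]: ω = 11940.9091×22/28 = 9382.1429 rpm, dir flips to +; running = +9382.1429
Stage 3 [17T→17T]: ω = 9382.1429×17/17 = 9382.1429 rpm, dir flips to −; running = −9382.1429
Stage 4 [25T→83T]: ω = 9382.1429×25/83 = 2825.9466 rpm, dir flips to +; running = +2825.9466

+2825.9466 rpm (same as input, |ω| = 2825.9466 rpm)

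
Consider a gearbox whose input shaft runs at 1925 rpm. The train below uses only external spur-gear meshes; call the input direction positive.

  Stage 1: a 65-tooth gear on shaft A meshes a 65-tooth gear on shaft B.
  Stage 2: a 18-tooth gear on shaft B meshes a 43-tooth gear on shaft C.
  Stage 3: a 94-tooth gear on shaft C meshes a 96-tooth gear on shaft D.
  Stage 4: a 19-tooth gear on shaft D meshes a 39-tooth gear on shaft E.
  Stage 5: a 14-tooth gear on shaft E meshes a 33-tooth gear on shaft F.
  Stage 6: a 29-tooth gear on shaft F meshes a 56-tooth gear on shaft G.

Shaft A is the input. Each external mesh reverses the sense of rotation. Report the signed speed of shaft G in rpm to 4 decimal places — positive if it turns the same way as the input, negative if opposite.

+84.4509 rpm (same as input, |ω| = 84.4509 rpm)

Stage 1 [65T→65T]: ω = 1925.0000×65/65 = 1925.0000 rpm, dir flips to −; running = −1925.0000
Stage 2 [18T→43T]: ω = 1925.0000×18/43 = 805.8140 rpm, dir flips to +; running = +805.8140
Stage 3 [94T→96T]: ω = 805.8140×94/96 = 789.0262 rpm, dir flips to −; running = −789.0262
Stage 4 [19T→39T]: ω = 789.0262×19/39 = 384.3974 rpm, dir flips to +; running = +384.3974
Stage 5 [14T→33T]: ω = 384.3974×14/33 = 163.0777 rpm, dir flips to −; running = −163.0777
Stage 6 [29T→56T]: ω = 163.0777×29/56 = 84.4509 rpm, dir flips to +; running = +84.4509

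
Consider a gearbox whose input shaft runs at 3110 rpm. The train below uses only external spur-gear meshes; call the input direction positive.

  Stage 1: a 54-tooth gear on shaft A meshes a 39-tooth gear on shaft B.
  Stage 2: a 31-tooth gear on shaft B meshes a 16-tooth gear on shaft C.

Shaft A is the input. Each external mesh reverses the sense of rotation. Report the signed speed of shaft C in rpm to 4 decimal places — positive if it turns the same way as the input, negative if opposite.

+8343.1731 rpm (same as input, |ω| = 8343.1731 rpm)

Stage 1 [54T→39T]: ω = 3110.0000×54/39 = 4306.1538 rpm, dir flips to −; running = −4306.1538
Stage 2 [31T→16T]: ω = 4306.1538×31/16 = 8343.1731 rpm, dir flips to +; running = +8343.1731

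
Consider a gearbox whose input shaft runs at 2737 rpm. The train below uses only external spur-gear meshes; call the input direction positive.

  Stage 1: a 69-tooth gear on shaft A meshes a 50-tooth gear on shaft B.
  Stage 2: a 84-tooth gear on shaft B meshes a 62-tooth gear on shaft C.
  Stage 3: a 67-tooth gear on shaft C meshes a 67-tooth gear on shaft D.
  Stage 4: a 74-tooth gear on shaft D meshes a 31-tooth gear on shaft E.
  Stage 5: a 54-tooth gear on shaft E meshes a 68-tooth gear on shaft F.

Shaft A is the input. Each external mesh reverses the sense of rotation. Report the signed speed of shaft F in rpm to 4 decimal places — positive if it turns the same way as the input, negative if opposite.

Stage 1 [69T→50T]: ω = 2737.0000×69/50 = 3777.0600 rpm, dir flips to −; running = −3777.0600
Stage 2 [84T→62T]: ω = 3777.0600×84/62 = 5117.3071 rpm, dir flips to +; running = +5117.3071
Stage 3 [67T→67T]: ω = 5117.3071×67/67 = 5117.3071 rpm, dir flips to −; running = −5117.3071
Stage 4 [74T→31T]: ω = 5117.3071×74/31 = 12215.5073 rpm, dir flips to +; running = +12215.5073
Stage 5 [54T→68T]: ω = 12215.5073×54/68 = 9700.5499 rpm, dir flips to −; running = −9700.5499

-9700.5499 rpm (opposite to input, |ω| = 9700.5499 rpm)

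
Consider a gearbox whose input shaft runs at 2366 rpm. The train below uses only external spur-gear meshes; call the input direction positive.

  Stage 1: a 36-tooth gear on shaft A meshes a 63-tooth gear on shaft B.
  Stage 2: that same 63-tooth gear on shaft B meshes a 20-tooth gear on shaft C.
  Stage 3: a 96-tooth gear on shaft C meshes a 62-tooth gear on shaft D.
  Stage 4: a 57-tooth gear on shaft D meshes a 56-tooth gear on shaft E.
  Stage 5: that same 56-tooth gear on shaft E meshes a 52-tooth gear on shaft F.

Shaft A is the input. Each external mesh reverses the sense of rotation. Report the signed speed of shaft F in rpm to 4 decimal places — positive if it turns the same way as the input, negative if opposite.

-7228.3355 rpm (opposite to input, |ω| = 7228.3355 rpm)

Stage 1 [36T→63T]: ω = 2366.0000×36/63 = 1352.0000 rpm, dir flips to −; running = −1352.0000
Stage 2 [63T→20T]: ω = 1352.0000×63/20 = 4258.8000 rpm, dir flips to +; running = +4258.8000
Stage 3 [96T→62T]: ω = 4258.8000×96/62 = 6594.2710 rpm, dir flips to −; running = −6594.2710
Stage 4 [57T→56T]: ω = 6594.2710×57/56 = 6712.0258 rpm, dir flips to +; running = +6712.0258
Stage 5 [56T→52T]: ω = 6712.0258×56/52 = 7228.3355 rpm, dir flips to −; running = −7228.3355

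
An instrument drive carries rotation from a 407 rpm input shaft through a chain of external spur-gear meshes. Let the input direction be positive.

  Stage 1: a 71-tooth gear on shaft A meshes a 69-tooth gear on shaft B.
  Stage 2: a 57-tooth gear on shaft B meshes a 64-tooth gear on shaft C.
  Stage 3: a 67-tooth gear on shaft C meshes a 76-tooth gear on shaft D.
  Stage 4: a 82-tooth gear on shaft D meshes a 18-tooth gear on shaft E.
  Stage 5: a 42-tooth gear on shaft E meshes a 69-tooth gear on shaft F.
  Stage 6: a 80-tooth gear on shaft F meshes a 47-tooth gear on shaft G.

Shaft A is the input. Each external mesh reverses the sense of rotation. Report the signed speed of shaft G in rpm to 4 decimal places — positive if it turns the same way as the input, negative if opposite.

+1552.0061 rpm (same as input, |ω| = 1552.0061 rpm)

Stage 1 [71T→69T]: ω = 407.0000×71/69 = 418.7971 rpm, dir flips to −; running = −418.7971
Stage 2 [57T→64T]: ω = 418.7971×57/64 = 372.9912 rpm, dir flips to +; running = +372.9912
Stage 3 [67T→76T]: ω = 372.9912×67/76 = 328.8212 rpm, dir flips to −; running = −328.8212
Stage 4 [82T→18T]: ω = 328.8212×82/18 = 1497.9631 rpm, dir flips to +; running = +1497.9631
Stage 5 [42T→69T]: ω = 1497.9631×42/69 = 911.8036 rpm, dir flips to −; running = −911.8036
Stage 6 [80T→47T]: ω = 911.8036×80/47 = 1552.0061 rpm, dir flips to +; running = +1552.0061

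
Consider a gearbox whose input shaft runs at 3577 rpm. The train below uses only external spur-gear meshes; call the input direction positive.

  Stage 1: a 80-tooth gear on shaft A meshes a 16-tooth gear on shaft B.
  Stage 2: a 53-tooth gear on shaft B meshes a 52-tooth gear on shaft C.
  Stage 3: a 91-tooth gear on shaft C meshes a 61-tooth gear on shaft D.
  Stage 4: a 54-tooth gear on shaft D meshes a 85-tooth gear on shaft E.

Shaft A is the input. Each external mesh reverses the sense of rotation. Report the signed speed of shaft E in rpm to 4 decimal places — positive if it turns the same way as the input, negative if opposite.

Stage 1 [80T→16T]: ω = 3577.0000×80/16 = 17885.0000 rpm, dir flips to −; running = −17885.0000
Stage 2 [53T→52T]: ω = 17885.0000×53/52 = 18228.9423 rpm, dir flips to +; running = +18228.9423
Stage 3 [91T→61T]: ω = 18228.9423×91/61 = 27193.9959 rpm, dir flips to −; running = −27193.9959
Stage 4 [54T→85T]: ω = 27193.9959×54/85 = 17276.1856 rpm, dir flips to +; running = +17276.1856

+17276.1856 rpm (same as input, |ω| = 17276.1856 rpm)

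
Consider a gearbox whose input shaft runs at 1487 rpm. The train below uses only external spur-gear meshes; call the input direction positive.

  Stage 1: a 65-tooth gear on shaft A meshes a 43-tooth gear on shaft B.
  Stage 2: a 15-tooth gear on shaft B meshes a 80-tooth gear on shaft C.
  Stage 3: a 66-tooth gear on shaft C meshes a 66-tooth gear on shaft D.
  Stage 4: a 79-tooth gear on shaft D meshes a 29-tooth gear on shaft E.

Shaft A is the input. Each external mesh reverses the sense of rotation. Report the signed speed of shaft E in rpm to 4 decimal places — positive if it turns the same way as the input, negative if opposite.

Stage 1 [65T→43T]: ω = 1487.0000×65/43 = 2247.7907 rpm, dir flips to −; running = −2247.7907
Stage 2 [15T→80T]: ω = 2247.7907×15/80 = 421.4608 rpm, dir flips to +; running = +421.4608
Stage 3 [66T→66T]: ω = 421.4608×66/66 = 421.4608 rpm, dir flips to −; running = −421.4608
Stage 4 [79T→29T]: ω = 421.4608×79/29 = 1148.1172 rpm, dir flips to +; running = +1148.1172

+1148.1172 rpm (same as input, |ω| = 1148.1172 rpm)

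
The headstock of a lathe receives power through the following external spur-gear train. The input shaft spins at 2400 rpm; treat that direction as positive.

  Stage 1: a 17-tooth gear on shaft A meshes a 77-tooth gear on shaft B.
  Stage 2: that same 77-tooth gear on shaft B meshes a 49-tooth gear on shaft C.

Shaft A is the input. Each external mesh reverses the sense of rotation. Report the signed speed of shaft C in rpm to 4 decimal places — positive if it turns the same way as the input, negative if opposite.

Stage 1 [17T→77T]: ω = 2400.0000×17/77 = 529.8701 rpm, dir flips to −; running = −529.8701
Stage 2 [77T→49T]: ω = 529.8701×77/49 = 832.6531 rpm, dir flips to +; running = +832.6531

+832.6531 rpm (same as input, |ω| = 832.6531 rpm)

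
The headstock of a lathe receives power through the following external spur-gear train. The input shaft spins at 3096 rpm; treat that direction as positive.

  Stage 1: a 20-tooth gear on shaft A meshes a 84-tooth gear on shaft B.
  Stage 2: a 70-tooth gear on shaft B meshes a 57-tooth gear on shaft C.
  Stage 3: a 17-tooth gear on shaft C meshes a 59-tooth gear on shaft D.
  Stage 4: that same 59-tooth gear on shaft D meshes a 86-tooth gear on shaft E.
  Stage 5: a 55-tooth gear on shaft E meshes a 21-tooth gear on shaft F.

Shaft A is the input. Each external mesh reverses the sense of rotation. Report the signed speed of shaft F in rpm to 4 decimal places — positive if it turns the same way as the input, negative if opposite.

Stage 1 [20T→84T]: ω = 3096.0000×20/84 = 737.1429 rpm, dir flips to −; running = −737.1429
Stage 2 [70T→57T]: ω = 737.1429×70/57 = 905.2632 rpm, dir flips to +; running = +905.2632
Stage 3 [17T→59T]: ω = 905.2632×17/59 = 260.8385 rpm, dir flips to −; running = −260.8385
Stage 4 [59T→86T]: ω = 260.8385×59/86 = 178.9474 rpm, dir flips to +; running = +178.9474
Stage 5 [55T→21T]: ω = 178.9474×55/21 = 468.6717 rpm, dir flips to −; running = −468.6717

-468.6717 rpm (opposite to input, |ω| = 468.6717 rpm)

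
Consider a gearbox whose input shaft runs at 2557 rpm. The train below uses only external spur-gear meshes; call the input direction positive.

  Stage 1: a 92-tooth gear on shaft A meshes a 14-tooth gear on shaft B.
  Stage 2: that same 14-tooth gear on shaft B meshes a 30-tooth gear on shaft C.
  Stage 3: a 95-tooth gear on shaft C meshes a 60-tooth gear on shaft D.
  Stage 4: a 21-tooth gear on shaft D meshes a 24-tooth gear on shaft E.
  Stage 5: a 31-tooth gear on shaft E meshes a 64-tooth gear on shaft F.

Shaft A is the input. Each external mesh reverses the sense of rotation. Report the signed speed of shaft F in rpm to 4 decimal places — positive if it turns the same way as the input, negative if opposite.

-5262.1040 rpm (opposite to input, |ω| = 5262.1040 rpm)

Stage 1 [92T→14T]: ω = 2557.0000×92/14 = 16803.1429 rpm, dir flips to −; running = −16803.1429
Stage 2 [14T→30T]: ω = 16803.1429×14/30 = 7841.4667 rpm, dir flips to +; running = +7841.4667
Stage 3 [95T→60T]: ω = 7841.4667×95/60 = 12415.6556 rpm, dir flips to −; running = −12415.6556
Stage 4 [21T→24T]: ω = 12415.6556×21/24 = 10863.6986 rpm, dir flips to +; running = +10863.6986
Stage 5 [31T→64T]: ω = 10863.6986×31/64 = 5262.1040 rpm, dir flips to −; running = −5262.1040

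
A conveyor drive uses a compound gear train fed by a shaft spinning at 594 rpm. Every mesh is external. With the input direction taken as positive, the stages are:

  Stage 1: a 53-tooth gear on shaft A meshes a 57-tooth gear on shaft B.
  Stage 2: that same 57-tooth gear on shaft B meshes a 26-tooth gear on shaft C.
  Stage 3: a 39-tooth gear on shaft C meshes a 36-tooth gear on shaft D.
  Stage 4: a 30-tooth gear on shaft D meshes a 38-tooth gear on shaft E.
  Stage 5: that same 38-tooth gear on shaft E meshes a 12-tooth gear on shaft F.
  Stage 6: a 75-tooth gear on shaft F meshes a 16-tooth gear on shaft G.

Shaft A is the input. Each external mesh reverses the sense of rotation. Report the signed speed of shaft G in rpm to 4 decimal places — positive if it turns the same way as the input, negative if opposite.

+15372.0703 rpm (same as input, |ω| = 15372.0703 rpm)

Stage 1 [53T→57T]: ω = 594.0000×53/57 = 552.3158 rpm, dir flips to −; running = −552.3158
Stage 2 [57T→26T]: ω = 552.3158×57/26 = 1210.8462 rpm, dir flips to +; running = +1210.8462
Stage 3 [39T→36T]: ω = 1210.8462×39/36 = 1311.7500 rpm, dir flips to −; running = −1311.7500
Stage 4 [30T→38T]: ω = 1311.7500×30/38 = 1035.5921 rpm, dir flips to +; running = +1035.5921
Stage 5 [38T→12T]: ω = 1035.5921×38/12 = 3279.3750 rpm, dir flips to −; running = −3279.3750
Stage 6 [75T→16T]: ω = 3279.3750×75/16 = 15372.0703 rpm, dir flips to +; running = +15372.0703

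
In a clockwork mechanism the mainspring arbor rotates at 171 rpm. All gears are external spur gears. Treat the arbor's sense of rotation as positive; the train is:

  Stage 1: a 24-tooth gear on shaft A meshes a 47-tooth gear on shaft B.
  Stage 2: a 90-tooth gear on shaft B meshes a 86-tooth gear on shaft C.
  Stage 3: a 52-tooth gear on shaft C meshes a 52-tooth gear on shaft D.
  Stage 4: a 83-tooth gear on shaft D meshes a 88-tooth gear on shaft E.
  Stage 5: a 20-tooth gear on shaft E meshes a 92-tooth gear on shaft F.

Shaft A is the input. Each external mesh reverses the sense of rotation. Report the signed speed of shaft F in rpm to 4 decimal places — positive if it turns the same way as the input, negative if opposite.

-18.7366 rpm (opposite to input, |ω| = 18.7366 rpm)

Stage 1 [24T→47T]: ω = 171.0000×24/47 = 87.3191 rpm, dir flips to −; running = −87.3191
Stage 2 [90T→86T]: ω = 87.3191×90/86 = 91.3805 rpm, dir flips to +; running = +91.3805
Stage 3 [52T→52T]: ω = 91.3805×52/52 = 91.3805 rpm, dir flips to −; running = −91.3805
Stage 4 [83T→88T]: ω = 91.3805×83/88 = 86.1884 rpm, dir flips to +; running = +86.1884
Stage 5 [20T→92T]: ω = 86.1884×20/92 = 18.7366 rpm, dir flips to −; running = −18.7366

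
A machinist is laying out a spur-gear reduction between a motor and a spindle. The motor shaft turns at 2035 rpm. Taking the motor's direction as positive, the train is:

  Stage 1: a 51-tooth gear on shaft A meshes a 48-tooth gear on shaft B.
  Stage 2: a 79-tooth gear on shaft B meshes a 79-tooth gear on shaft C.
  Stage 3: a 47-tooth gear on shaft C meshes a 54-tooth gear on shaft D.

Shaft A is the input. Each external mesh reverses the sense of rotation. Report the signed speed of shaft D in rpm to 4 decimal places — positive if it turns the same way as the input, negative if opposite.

Stage 1 [51T→48T]: ω = 2035.0000×51/48 = 2162.1875 rpm, dir flips to −; running = −2162.1875
Stage 2 [79T→79T]: ω = 2162.1875×79/79 = 2162.1875 rpm, dir flips to +; running = +2162.1875
Stage 3 [47T→54T]: ω = 2162.1875×47/54 = 1881.9039 rpm, dir flips to −; running = −1881.9039

-1881.9039 rpm (opposite to input, |ω| = 1881.9039 rpm)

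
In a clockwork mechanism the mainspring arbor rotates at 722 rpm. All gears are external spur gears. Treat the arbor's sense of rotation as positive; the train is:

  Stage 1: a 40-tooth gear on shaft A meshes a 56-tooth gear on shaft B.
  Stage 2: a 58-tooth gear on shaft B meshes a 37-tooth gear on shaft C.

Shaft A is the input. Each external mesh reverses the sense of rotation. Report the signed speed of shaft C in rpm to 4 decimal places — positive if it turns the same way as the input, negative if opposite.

Stage 1 [40T→56T]: ω = 722.0000×40/56 = 515.7143 rpm, dir flips to −; running = −515.7143
Stage 2 [58T→37T]: ω = 515.7143×58/37 = 808.4170 rpm, dir flips to +; running = +808.4170

+808.4170 rpm (same as input, |ω| = 808.4170 rpm)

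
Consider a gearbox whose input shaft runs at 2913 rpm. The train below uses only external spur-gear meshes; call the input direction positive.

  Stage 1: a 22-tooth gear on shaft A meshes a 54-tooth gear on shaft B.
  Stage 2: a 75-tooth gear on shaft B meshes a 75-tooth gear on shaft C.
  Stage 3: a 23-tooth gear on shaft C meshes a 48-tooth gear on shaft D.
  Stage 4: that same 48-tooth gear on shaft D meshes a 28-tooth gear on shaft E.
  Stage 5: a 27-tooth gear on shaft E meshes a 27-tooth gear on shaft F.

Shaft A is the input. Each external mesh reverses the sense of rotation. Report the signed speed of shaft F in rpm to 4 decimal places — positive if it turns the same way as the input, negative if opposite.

-974.8532 rpm (opposite to input, |ω| = 974.8532 rpm)

Stage 1 [22T→54T]: ω = 2913.0000×22/54 = 1186.7778 rpm, dir flips to −; running = −1186.7778
Stage 2 [75T→75T]: ω = 1186.7778×75/75 = 1186.7778 rpm, dir flips to +; running = +1186.7778
Stage 3 [23T→48T]: ω = 1186.7778×23/48 = 568.6644 rpm, dir flips to −; running = −568.6644
Stage 4 [48T→28T]: ω = 568.6644×48/28 = 974.8532 rpm, dir flips to +; running = +974.8532
Stage 5 [27T→27T]: ω = 974.8532×27/27 = 974.8532 rpm, dir flips to −; running = −974.8532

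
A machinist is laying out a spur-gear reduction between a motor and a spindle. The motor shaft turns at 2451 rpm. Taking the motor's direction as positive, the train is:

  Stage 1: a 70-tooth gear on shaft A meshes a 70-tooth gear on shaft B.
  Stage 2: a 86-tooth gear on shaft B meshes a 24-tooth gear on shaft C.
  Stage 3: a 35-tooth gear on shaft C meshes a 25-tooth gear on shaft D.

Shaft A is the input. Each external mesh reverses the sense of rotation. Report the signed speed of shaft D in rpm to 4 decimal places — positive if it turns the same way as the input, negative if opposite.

Stage 1 [70T→70T]: ω = 2451.0000×70/70 = 2451.0000 rpm, dir flips to −; running = −2451.0000
Stage 2 [86T→24T]: ω = 2451.0000×86/24 = 8782.7500 rpm, dir flips to +; running = +8782.7500
Stage 3 [35T→25T]: ω = 8782.7500×35/25 = 12295.8500 rpm, dir flips to −; running = −12295.8500

-12295.8500 rpm (opposite to input, |ω| = 12295.8500 rpm)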